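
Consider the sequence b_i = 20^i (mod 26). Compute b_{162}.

12

b_1 = 20; b_2 = 10; b_3 = 18; b_4 = 22; b_5 = 24; b_6 = 12; b_7 = 6; b_8 = 16; b_9 = 8; b_{10} = 4; b_{11} = 2; b_{12} = 14; b_{13} = 20.
The sequence repeats with period 12.
So b_{162} = b_{1 + ((162-1) mod 12)} = b_6 = 12.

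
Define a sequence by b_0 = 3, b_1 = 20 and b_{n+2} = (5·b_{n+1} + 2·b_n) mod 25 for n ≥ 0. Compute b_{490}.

Computing terms: b_0 = 3, b_1 = 20, b_2 = 6, b_3 = 20, b_4 = 12, b_5 = 0, b_6 = 24, b_7 = 20, b_8 = 23, b_9 = 5, b_{10} = 21, b_{11} = 15, b_{12} = 17, b_{13} = 15, b_{14} = 9, b_{15} = 0, b_{16} = 18, b_{17} = 15, b_{18} = 11, b_{19} = 10, b_{20} = 22, b_{21} = 5, b_{22} = 19, b_{23} = 5, b_{24} = 13, b_{25} = 0, b_{26} = 1, b_{27} = 5, b_{28} = 2, b_{29} = 20, b_{30} = 4, b_{31} = 10, b_{32} = 8, b_{33} = 10, b_{34} = 16, b_{35} = 0, b_{36} = 7, b_{37} = 10, b_{38} = 14, b_{39} = 15, b_{40} = 3, b_{41} = 20.
Since (b_{40}, b_{41}) = (b_0, b_1) = (3, 20) (two consecutive terms determine the rest), the sequence is periodic with period 40.
(490 - 0) mod 40 = 10, so b_{490} = b_{10} = 21.

21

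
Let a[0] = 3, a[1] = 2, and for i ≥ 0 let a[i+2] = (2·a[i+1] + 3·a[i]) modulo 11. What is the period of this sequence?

10

Listing terms: a[0] = 3, a[1] = 2, a[2] = 2, a[3] = 10, a[4] = 4, a[5] = 5, a[6] = 0, a[7] = 4, a[8] = 8, a[9] = 6, a[10] = 3, a[11] = 2.
The sequence repeats with period 10.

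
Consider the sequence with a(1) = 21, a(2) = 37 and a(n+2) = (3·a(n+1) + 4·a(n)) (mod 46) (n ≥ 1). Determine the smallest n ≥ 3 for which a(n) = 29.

Computing terms: a(1) = 21; a(2) = 37; a(3) = 11; a(4) = 43; a(5) = 35; a(6) = 1; a(7) = 5; a(8) = 19; a(9) = 31; a(10) = 31; a(11) = 33; a(12) = 39; a(13) = 19; a(14) = 29; a(15) = 25; a(16) = 7; a(17) = 29; a(18) = 23; a(19) = 1; a(20) = 3; a(21) = 13; a(22) = 5; a(23) = 21; a(24) = 37.
The sequence repeats with period 22.
The value 29 first appears (with n ≥ 3) at a(14).

14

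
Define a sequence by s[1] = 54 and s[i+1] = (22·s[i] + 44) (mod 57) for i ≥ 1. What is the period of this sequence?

Computing terms: s[1] = 54, s[2] = 35, s[3] = 16, s[4] = 54.
The sequence repeats with period 3.

3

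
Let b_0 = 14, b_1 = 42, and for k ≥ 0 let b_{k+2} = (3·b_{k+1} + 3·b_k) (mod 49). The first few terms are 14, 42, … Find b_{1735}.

0

We have b_0 = 14, b_1 = 42, b_2 = 21, b_3 = 42, b_4 = 42, b_5 = 7, b_6 = 0, b_7 = 21, b_8 = 14, b_9 = 7, b_{10} = 14, b_{11} = 14, b_{12} = 35, b_{13} = 0, b_{14} = 7, b_{15} = 21, b_{16} = 35, b_{17} = 21, b_{18} = 21, b_{19} = 28, b_{20} = 0, b_{21} = 35, b_{22} = 7, b_{23} = 28, b_{24} = 7, b_{25} = 7, b_{26} = 42, b_{27} = 0, b_{28} = 28, b_{29} = 35, b_{30} = 42, b_{31} = 35, b_{32} = 35, b_{33} = 14, b_{34} = 0, b_{35} = 42, b_{36} = 28, b_{37} = 14, b_{38} = 28, b_{39} = 28, b_{40} = 21, b_{41} = 0, b_{42} = 14, b_{43} = 42.
The sequence repeats with period 42.
So b_{1735} = b_{0 + ((1735-0) mod 42)} = b_{13} = 0.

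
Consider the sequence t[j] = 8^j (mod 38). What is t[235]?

8

Listing terms: t[0] = 1; t[1] = 8; t[2] = 26; t[3] = 18; t[4] = 30; t[5] = 12; t[6] = 20; t[7] = 8.
Since t[7] = t[1] = 8, the sequence is eventually periodic: after a pre-period of length 1 it cycles with period 6.
For j ≥ 1, t[j] depends only on (j - 1) mod 6. (235 - 1) mod 6 = 0, so t[235] = t[1] = 8.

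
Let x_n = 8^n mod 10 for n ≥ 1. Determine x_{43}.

We have x_1 = 8; x_2 = 4; x_3 = 2; x_4 = 6; x_5 = 8.
The sequence repeats with period 4.
(43 - 1) mod 4 = 2, so x_{43} = x_3 = 2.

2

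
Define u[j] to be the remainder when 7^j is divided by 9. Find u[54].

1

u[0] = 1,  u[1] = 7,  u[2] = 4,  u[3] = 1.
Since u[3] = u[0] = 1, the sequence is periodic with period 3.
So u[54] = u[0 + ((54-0) mod 3)] = u[0] = 1.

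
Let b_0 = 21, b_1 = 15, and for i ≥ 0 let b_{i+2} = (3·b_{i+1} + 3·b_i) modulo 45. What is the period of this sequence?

We have b_0 = 21,  b_1 = 15,  b_2 = 18,  b_3 = 9,  b_4 = 36,  b_5 = 0,  b_6 = 18,  b_7 = 9.
Since (b_6, b_7) = (b_2, b_3) = (18, 9) (two consecutive terms determine the rest), the sequence is eventually periodic: after a pre-period of length 2 it cycles with period 4.

4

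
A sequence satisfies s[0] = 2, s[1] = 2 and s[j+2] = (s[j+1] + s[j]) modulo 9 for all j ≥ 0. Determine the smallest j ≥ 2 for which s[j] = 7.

5

We have s[0] = 2,  s[1] = 2,  s[2] = 4,  s[3] = 6,  s[4] = 1,  s[5] = 7,  s[6] = 8,  s[7] = 6,  s[8] = 5,  s[9] = 2,  s[10] = 7,  s[11] = 0,  s[12] = 7,  s[13] = 7,  s[14] = 5,  s[15] = 3,  s[16] = 8,  s[17] = 2,  s[18] = 1,  s[19] = 3,  s[20] = 4,  s[21] = 7,  s[22] = 2,  s[23] = 0,  s[24] = 2,  s[25] = 2.
The sequence repeats with period 24.
The value 7 first appears (with j ≥ 2) at s[5].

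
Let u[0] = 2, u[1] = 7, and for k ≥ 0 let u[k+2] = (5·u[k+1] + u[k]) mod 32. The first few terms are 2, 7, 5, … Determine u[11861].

u[0] = 2,  u[1] = 7,  u[2] = 5,  u[3] = 0,  u[4] = 5,  u[5] = 25,  u[6] = 2,  u[7] = 3,  u[8] = 17,  u[9] = 24,  u[10] = 9,  u[11] = 5,  u[12] = 2,  u[13] = 15,  u[14] = 13,  u[15] = 16,  u[16] = 29,  u[17] = 1,  u[18] = 2,  u[19] = 11,  u[20] = 25,  u[21] = 8,  u[22] = 1,  u[23] = 13,  u[24] = 2,  u[25] = 23,  u[26] = 21,  u[27] = 0,  u[28] = 21,  u[29] = 9,  u[30] = 2,  u[31] = 19,  u[32] = 1,  u[33] = 24,  u[34] = 25,  u[35] = 21,  u[36] = 2,  u[37] = 31,  u[38] = 29,  u[39] = 16,  u[40] = 13,  u[41] = 17,  u[42] = 2,  u[43] = 27,  u[44] = 9,  u[45] = 8,  u[46] = 17,  u[47] = 29,  u[48] = 2,  u[49] = 7.
Since (u[48], u[49]) = (u[0], u[1]) = (2, 7) (two consecutive terms determine the rest), the sequence is periodic with period 48.
(11861 - 0) mod 48 = 5, so u[11861] = u[5] = 25.

25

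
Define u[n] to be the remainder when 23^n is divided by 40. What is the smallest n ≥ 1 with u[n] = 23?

Computing terms: u[0] = 1; u[1] = 23; u[2] = 9; u[3] = 7; u[4] = 1.
The sequence repeats with period 4.
The value 23 first appears (with n ≥ 1) at u[1].

1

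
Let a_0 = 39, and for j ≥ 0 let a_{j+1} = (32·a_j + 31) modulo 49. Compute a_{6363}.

Computing terms: a_0 = 39, a_1 = 5, a_2 = 44, a_3 = 18, a_4 = 19, a_5 = 2, a_6 = 46, a_7 = 33, a_8 = 9, a_9 = 25, a_{10} = 47, a_{11} = 16, a_{12} = 4, a_{13} = 12, a_{14} = 23, a_{15} = 32, a_{16} = 26, a_{17} = 30, a_{18} = 11, a_{19} = 40, a_{20} = 37, a_{21} = 39.
Since a_{21} = a_0 = 39, the sequence is periodic with period 21.
So a_{6363} = a_{0 + ((6363-0) mod 21)} = a_0 = 39.

39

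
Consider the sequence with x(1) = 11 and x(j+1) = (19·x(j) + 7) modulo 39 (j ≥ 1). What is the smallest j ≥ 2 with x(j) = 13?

Computing terms: x(1) = 11, x(2) = 21, x(3) = 16, x(4) = 38, x(5) = 27, x(6) = 13, x(7) = 20, x(8) = 36, x(9) = 28, x(10) = 32, x(11) = 30, x(12) = 31, x(13) = 11.
Since x(13) = x(1) = 11, the sequence is periodic with period 12.
The value 13 first appears (with j ≥ 2) at x(6).

6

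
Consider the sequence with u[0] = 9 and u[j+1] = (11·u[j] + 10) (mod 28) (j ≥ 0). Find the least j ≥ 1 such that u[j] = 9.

Computing terms: u[0] = 9, u[1] = 25, u[2] = 5, u[3] = 9.
Since u[3] = u[0] = 9, the sequence is periodic with period 3.
The value 9 next appears (with j ≥ 1) at u[3].

3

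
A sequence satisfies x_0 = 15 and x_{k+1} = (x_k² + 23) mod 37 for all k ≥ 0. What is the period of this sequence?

Computing terms: x_0 = 15, x_1 = 26, x_2 = 33, x_3 = 2, x_4 = 27, x_5 = 12, x_6 = 19, x_7 = 14, x_8 = 34, x_9 = 32, x_{10} = 11, x_{11} = 33.
Since x_{11} = x_2 = 33, the sequence is eventually periodic: after a pre-period of length 2 it cycles with period 9.

9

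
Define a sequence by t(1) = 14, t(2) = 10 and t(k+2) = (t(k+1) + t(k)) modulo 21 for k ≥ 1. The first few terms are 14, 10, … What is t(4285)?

19

Computing terms: t(1) = 14; t(2) = 10; t(3) = 3; t(4) = 13; t(5) = 16; t(6) = 8; t(7) = 3; t(8) = 11; t(9) = 14; t(10) = 4; t(11) = 18; t(12) = 1; t(13) = 19; t(14) = 20; t(15) = 18; t(16) = 17; t(17) = 14; t(18) = 10.
Since (t(17), t(18)) = (t(1), t(2)) = (14, 10) (two consecutive terms determine the rest), the sequence is periodic with period 16.
So t(4285) = t(1 + ((4285-1) mod 16)) = t(13) = 19.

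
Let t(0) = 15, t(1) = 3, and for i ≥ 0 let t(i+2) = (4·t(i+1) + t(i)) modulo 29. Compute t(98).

Listing terms: t(0) = 15,  t(1) = 3,  t(2) = 27,  t(3) = 24,  t(4) = 7,  t(5) = 23,  t(6) = 12,  t(7) = 13,  t(8) = 6,  t(9) = 8,  t(10) = 9,  t(11) = 15,  t(12) = 11,  t(13) = 1,  t(14) = 15,  t(15) = 3.
The sequence repeats with period 14.
So t(98) = t(0 + ((98-0) mod 14)) = t(0) = 15.

15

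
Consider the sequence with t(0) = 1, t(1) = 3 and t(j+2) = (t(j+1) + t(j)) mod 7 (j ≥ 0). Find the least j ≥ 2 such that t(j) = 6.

Computing terms: t(0) = 1,  t(1) = 3,  t(2) = 4,  t(3) = 0,  t(4) = 4,  t(5) = 4,  t(6) = 1,  t(7) = 5,  t(8) = 6,  t(9) = 4,  t(10) = 3,  t(11) = 0,  t(12) = 3,  t(13) = 3,  t(14) = 6,  t(15) = 2,  t(16) = 1,  t(17) = 3.
Since (t(16), t(17)) = (t(0), t(1)) = (1, 3) (two consecutive terms determine the rest), the sequence is periodic with period 16.
The value 6 first appears (with j ≥ 2) at t(8).

8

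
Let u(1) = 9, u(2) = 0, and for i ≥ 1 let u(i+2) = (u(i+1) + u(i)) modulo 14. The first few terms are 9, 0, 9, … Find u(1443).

u(1) = 9,  u(2) = 0,  u(3) = 9,  u(4) = 9,  u(5) = 4,  u(6) = 13,  u(7) = 3,  u(8) = 2,  u(9) = 5,  u(10) = 7,  u(11) = 12,  u(12) = 5,  u(13) = 3,  u(14) = 8,  u(15) = 11,  u(16) = 5,  u(17) = 2,  u(18) = 7,  u(19) = 9,  u(20) = 2,  u(21) = 11,  u(22) = 13,  u(23) = 10,  u(24) = 9,  u(25) = 5,  u(26) = 0,  u(27) = 5,  u(28) = 5,  u(29) = 10,  u(30) = 1,  u(31) = 11,  u(32) = 12,  u(33) = 9,  u(34) = 7,  u(35) = 2,  u(36) = 9,  u(37) = 11,  u(38) = 6,  u(39) = 3,  u(40) = 9,  u(41) = 12,  u(42) = 7,  u(43) = 5,  u(44) = 12,  u(45) = 3,  u(46) = 1,  u(47) = 4,  u(48) = 5,  u(49) = 9,  u(50) = 0.
Since (u(49), u(50)) = (u(1), u(2)) = (9, 0) (two consecutive terms determine the rest), the sequence is periodic with period 48.
So u(1443) = u(1 + ((1443-1) mod 48)) = u(3) = 9.

9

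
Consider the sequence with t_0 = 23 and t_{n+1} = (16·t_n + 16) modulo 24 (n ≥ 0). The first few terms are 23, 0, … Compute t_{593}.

16

Computing terms: t_0 = 23,  t_1 = 0,  t_2 = 16,  t_3 = 8,  t_4 = 0.
Since t_4 = t_1 = 0, the sequence is eventually periodic: after a pre-period of length 1 it cycles with period 3.
For n ≥ 1, t_n depends only on (n - 1) mod 3. (593 - 1) mod 3 = 1, so t_{593} = t_2 = 16.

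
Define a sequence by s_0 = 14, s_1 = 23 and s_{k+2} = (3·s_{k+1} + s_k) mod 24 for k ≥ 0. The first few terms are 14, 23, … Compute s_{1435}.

11

s_0 = 14; s_1 = 23; s_2 = 11; s_3 = 8; s_4 = 11; s_5 = 17; s_6 = 14; s_7 = 11; s_8 = 23; s_9 = 8; s_{10} = 23; s_{11} = 5; s_{12} = 14; s_{13} = 23.
Since (s_{12}, s_{13}) = (s_0, s_1) = (14, 23) (two consecutive terms determine the rest), the sequence is periodic with period 12.
So s_{1435} = s_{0 + ((1435-0) mod 12)} = s_7 = 11.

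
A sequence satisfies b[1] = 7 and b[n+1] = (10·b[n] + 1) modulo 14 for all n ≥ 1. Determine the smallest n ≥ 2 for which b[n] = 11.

Computing terms: b[1] = 7, b[2] = 1, b[3] = 11, b[4] = 13, b[5] = 5, b[6] = 9, b[7] = 7.
Since b[7] = b[1] = 7, the sequence is periodic with period 6.
The value 11 first appears (with n ≥ 2) at b[3].

3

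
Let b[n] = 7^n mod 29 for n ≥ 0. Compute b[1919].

7

Computing terms: b[0] = 1; b[1] = 7; b[2] = 20; b[3] = 24; b[4] = 23; b[5] = 16; b[6] = 25; b[7] = 1.
Since b[7] = b[0] = 1, the sequence is periodic with period 7.
(1919 - 0) mod 7 = 1, so b[1919] = b[1] = 7.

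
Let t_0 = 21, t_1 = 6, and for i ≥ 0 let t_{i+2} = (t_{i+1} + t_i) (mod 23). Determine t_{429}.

18

t_0 = 21; t_1 = 6; t_2 = 4; t_3 = 10; t_4 = 14; t_5 = 1; t_6 = 15; t_7 = 16; t_8 = 8; t_9 = 1; t_{10} = 9; t_{11} = 10; t_{12} = 19; t_{13} = 6; t_{14} = 2; t_{15} = 8; t_{16} = 10; t_{17} = 18; t_{18} = 5; t_{19} = 0; t_{20} = 5; t_{21} = 5; t_{22} = 10; t_{23} = 15; t_{24} = 2; t_{25} = 17; t_{26} = 19; t_{27} = 13; t_{28} = 9; t_{29} = 22; t_{30} = 8; t_{31} = 7; t_{32} = 15; t_{33} = 22; t_{34} = 14; t_{35} = 13; t_{36} = 4; t_{37} = 17; t_{38} = 21; t_{39} = 15; t_{40} = 13; t_{41} = 5; t_{42} = 18; t_{43} = 0; t_{44} = 18; t_{45} = 18; t_{46} = 13; t_{47} = 8; t_{48} = 21; t_{49} = 6.
Since (t_{48}, t_{49}) = (t_0, t_1) = (21, 6) (two consecutive terms determine the rest), the sequence is periodic with period 48.
So t_{429} = t_{0 + ((429-0) mod 48)} = t_{45} = 18.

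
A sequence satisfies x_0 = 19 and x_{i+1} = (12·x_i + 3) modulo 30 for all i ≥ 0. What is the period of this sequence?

4

We have x_0 = 19,  x_1 = 21,  x_2 = 15,  x_3 = 3,  x_4 = 9,  x_5 = 21.
Since x_5 = x_1 = 21, the sequence is eventually periodic: after a pre-period of length 1 it cycles with period 4.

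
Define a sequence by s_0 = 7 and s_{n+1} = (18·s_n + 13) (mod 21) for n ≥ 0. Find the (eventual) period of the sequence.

3

Listing terms: s_0 = 7; s_1 = 13; s_2 = 16; s_3 = 7.
Since s_3 = s_0 = 7, the sequence is periodic with period 3.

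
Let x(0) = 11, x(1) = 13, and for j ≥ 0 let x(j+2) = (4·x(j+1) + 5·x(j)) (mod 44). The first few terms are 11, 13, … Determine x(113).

9

Listing terms: x(0) = 11; x(1) = 13; x(2) = 19; x(3) = 9; x(4) = 43; x(5) = 41; x(6) = 27; x(7) = 5; x(8) = 23; x(9) = 29; x(10) = 11; x(11) = 13.
Since (x(10), x(11)) = (x(0), x(1)) = (11, 13) (two consecutive terms determine the rest), the sequence is periodic with period 10.
(113 - 0) mod 10 = 3, so x(113) = x(3) = 9.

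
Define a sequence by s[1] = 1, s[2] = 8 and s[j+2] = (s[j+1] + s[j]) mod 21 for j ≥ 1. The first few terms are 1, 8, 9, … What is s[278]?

1

s[1] = 1, s[2] = 8, s[3] = 9, s[4] = 17, s[5] = 5, s[6] = 1, s[7] = 6, s[8] = 7, s[9] = 13, s[10] = 20, s[11] = 12, s[12] = 11, s[13] = 2, s[14] = 13, s[15] = 15, s[16] = 7, s[17] = 1, s[18] = 8.
Since (s[17], s[18]) = (s[1], s[2]) = (1, 8) (two consecutive terms determine the rest), the sequence is periodic with period 16.
So s[278] = s[1 + ((278-1) mod 16)] = s[6] = 1.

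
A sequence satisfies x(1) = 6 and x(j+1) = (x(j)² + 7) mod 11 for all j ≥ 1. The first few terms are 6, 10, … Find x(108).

We have x(1) = 6; x(2) = 10; x(3) = 8; x(4) = 5; x(5) = 10.
Since x(5) = x(2) = 10, the sequence is eventually periodic: after a pre-period of length 1 it cycles with period 3.
For j ≥ 2, x(j) depends only on (j - 2) mod 3. (108 - 2) mod 3 = 1, so x(108) = x(3) = 8.

8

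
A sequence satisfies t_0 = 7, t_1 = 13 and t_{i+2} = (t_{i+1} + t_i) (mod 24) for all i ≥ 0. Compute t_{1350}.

19

Listing terms: t_0 = 7, t_1 = 13, t_2 = 20, t_3 = 9, t_4 = 5, t_5 = 14, t_6 = 19, t_7 = 9, t_8 = 4, t_9 = 13, t_{10} = 17, t_{11} = 6, t_{12} = 23, t_{13} = 5, t_{14} = 4, t_{15} = 9, t_{16} = 13, t_{17} = 22, t_{18} = 11, t_{19} = 9, t_{20} = 20, t_{21} = 5, t_{22} = 1, t_{23} = 6, t_{24} = 7, t_{25} = 13.
Since (t_{24}, t_{25}) = (t_0, t_1) = (7, 13) (two consecutive terms determine the rest), the sequence is periodic with period 24.
(1350 - 0) mod 24 = 6, so t_{1350} = t_6 = 19.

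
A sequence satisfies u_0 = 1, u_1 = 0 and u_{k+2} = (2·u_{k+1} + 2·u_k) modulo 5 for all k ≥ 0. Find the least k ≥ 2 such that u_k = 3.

6

Computing terms: u_0 = 1, u_1 = 0, u_2 = 2, u_3 = 4, u_4 = 2, u_5 = 2, u_6 = 3, u_7 = 0, u_8 = 1, u_9 = 2, u_{10} = 1, u_{11} = 1, u_{12} = 4, u_{13} = 0, u_{14} = 3, u_{15} = 1, u_{16} = 3, u_{17} = 3, u_{18} = 2, u_{19} = 0, u_{20} = 4, u_{21} = 3, u_{22} = 4, u_{23} = 4, u_{24} = 1, u_{25} = 0.
Since (u_{24}, u_{25}) = (u_0, u_1) = (1, 0) (two consecutive terms determine the rest), the sequence is periodic with period 24.
The value 3 first appears (with k ≥ 2) at u_6.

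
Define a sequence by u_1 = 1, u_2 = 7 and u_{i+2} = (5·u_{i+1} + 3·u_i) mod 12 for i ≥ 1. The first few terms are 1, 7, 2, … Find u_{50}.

We have u_1 = 1; u_2 = 7; u_3 = 2; u_4 = 7; u_5 = 5; u_6 = 10; u_7 = 5; u_8 = 7; u_9 = 2.
Since (u_8, u_9) = (u_2, u_3) = (7, 2) (two consecutive terms determine the rest), the sequence is eventually periodic: after a pre-period of length 1 it cycles with period 6.
For i ≥ 2, u_i depends only on (i - 2) mod 6. (50 - 2) mod 6 = 0, so u_{50} = u_2 = 7.

7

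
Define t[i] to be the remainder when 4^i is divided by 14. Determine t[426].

Computing terms: t[1] = 4, t[2] = 2, t[3] = 8, t[4] = 4.
Since t[4] = t[1] = 4, the sequence is periodic with period 3.
(426 - 1) mod 3 = 2, so t[426] = t[3] = 8.

8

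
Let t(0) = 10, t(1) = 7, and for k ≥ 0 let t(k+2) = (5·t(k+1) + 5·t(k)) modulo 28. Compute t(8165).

We have t(0) = 10; t(1) = 7; t(2) = 1; t(3) = 12; t(4) = 9; t(5) = 21; t(6) = 10; t(7) = 15; t(8) = 13; t(9) = 0; t(10) = 9; t(11) = 17; t(12) = 18; t(13) = 7; t(14) = 13; t(15) = 16; t(16) = 5; t(17) = 21; t(18) = 18; t(19) = 27; t(20) = 1; t(21) = 0; t(22) = 5; t(23) = 25; t(24) = 10; t(25) = 7.
The sequence repeats with period 24.
So t(8165) = t(0 + ((8165-0) mod 24)) = t(5) = 21.

21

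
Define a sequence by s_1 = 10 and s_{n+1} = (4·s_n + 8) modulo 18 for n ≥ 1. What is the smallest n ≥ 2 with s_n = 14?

s_1 = 10; s_2 = 12; s_3 = 2; s_4 = 16; s_5 = 0; s_6 = 8; s_7 = 4; s_8 = 6; s_9 = 14; s_{10} = 10.
Since s_{10} = s_1 = 10, the sequence is periodic with period 9.
The value 14 first appears (with n ≥ 2) at s_9.

9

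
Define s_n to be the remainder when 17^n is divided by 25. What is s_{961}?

Listing terms: s_0 = 1,  s_1 = 17,  s_2 = 14,  s_3 = 13,  s_4 = 21,  s_5 = 7,  s_6 = 19,  s_7 = 23,  s_8 = 16,  s_9 = 22,  s_{10} = 24,  s_{11} = 8,  s_{12} = 11,  s_{13} = 12,  s_{14} = 4,  s_{15} = 18,  s_{16} = 6,  s_{17} = 2,  s_{18} = 9,  s_{19} = 3,  s_{20} = 1.
The sequence repeats with period 20.
So s_{961} = s_{0 + ((961-0) mod 20)} = s_1 = 17.

17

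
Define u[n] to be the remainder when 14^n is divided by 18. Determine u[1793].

u[0] = 1; u[1] = 14; u[2] = 16; u[3] = 8; u[4] = 4; u[5] = 2; u[6] = 10; u[7] = 14.
Since u[7] = u[1] = 14, the sequence is eventually periodic: after a pre-period of length 1 it cycles with period 6.
For n ≥ 1, u[n] depends only on (n - 1) mod 6. (1793 - 1) mod 6 = 4, so u[1793] = u[5] = 2.

2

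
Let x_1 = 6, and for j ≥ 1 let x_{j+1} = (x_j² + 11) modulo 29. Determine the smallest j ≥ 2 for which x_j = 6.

We have x_1 = 6; x_2 = 18; x_3 = 16; x_4 = 6.
Since x_4 = x_1 = 6, the sequence is periodic with period 3.
The value 6 next appears (with j ≥ 2) at x_4.

4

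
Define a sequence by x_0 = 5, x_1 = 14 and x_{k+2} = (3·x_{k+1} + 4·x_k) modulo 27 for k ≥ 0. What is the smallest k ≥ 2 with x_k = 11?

10

Computing terms: x_0 = 5,  x_1 = 14,  x_2 = 8,  x_3 = 26,  x_4 = 2,  x_5 = 2,  x_6 = 14,  x_7 = 23,  x_8 = 17,  x_9 = 8,  x_{10} = 11,  x_{11} = 11,  x_{12} = 23,  x_{13} = 5,  x_{14} = 26,  x_{15} = 17,  x_{16} = 20,  x_{17} = 20,  x_{18} = 5,  x_{19} = 14.
The sequence repeats with period 18.
The value 11 first appears (with k ≥ 2) at x_{10}.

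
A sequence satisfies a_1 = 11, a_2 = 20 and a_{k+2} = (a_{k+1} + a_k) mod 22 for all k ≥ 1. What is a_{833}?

Computing terms: a_1 = 11,  a_2 = 20,  a_3 = 9,  a_4 = 7,  a_5 = 16,  a_6 = 1,  a_7 = 17,  a_8 = 18,  a_9 = 13,  a_{10} = 9,  a_{11} = 0,  a_{12} = 9,  a_{13} = 9,  a_{14} = 18,  a_{15} = 5,  a_{16} = 1,  a_{17} = 6,  a_{18} = 7,  a_{19} = 13,  a_{20} = 20,  a_{21} = 11,  a_{22} = 9,  a_{23} = 20,  a_{24} = 7,  a_{25} = 5,  a_{26} = 12,  a_{27} = 17,  a_{28} = 7,  a_{29} = 2,  a_{30} = 9,  a_{31} = 11,  a_{32} = 20.
The sequence repeats with period 30.
So a_{833} = a_{1 + ((833-1) mod 30)} = a_{23} = 20.

20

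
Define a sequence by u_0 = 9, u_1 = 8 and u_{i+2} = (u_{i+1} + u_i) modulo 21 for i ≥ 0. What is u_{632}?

12

Computing terms: u_0 = 9,  u_1 = 8,  u_2 = 17,  u_3 = 4,  u_4 = 0,  u_5 = 4,  u_6 = 4,  u_7 = 8,  u_8 = 12,  u_9 = 20,  u_{10} = 11,  u_{11} = 10,  u_{12} = 0,  u_{13} = 10,  u_{14} = 10,  u_{15} = 20,  u_{16} = 9,  u_{17} = 8.
Since (u_{16}, u_{17}) = (u_0, u_1) = (9, 8) (two consecutive terms determine the rest), the sequence is periodic with period 16.
So u_{632} = u_{0 + ((632-0) mod 16)} = u_8 = 12.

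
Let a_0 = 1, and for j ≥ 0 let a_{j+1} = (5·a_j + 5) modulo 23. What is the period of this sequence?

a_0 = 1; a_1 = 10; a_2 = 9; a_3 = 4; a_4 = 2; a_5 = 15; a_6 = 11; a_7 = 14; a_8 = 6; a_9 = 12; a_{10} = 19; a_{11} = 8; a_{12} = 22; a_{13} = 0; a_{14} = 5; a_{15} = 7; a_{16} = 17; a_{17} = 21; a_{18} = 18; a_{19} = 3; a_{20} = 20; a_{21} = 13; a_{22} = 1.
The sequence repeats with period 22.

22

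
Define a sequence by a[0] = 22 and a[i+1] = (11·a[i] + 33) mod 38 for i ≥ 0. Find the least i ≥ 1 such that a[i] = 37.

We have a[0] = 22,  a[1] = 9,  a[2] = 18,  a[3] = 3,  a[4] = 28,  a[5] = 37,  a[6] = 22.
The sequence repeats with period 6.
The value 37 first appears (with i ≥ 1) at a[5].

5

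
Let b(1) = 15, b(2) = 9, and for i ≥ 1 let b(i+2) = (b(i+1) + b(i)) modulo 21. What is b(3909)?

We have b(1) = 15; b(2) = 9; b(3) = 3; b(4) = 12; b(5) = 15; b(6) = 6; b(7) = 0; b(8) = 6; b(9) = 6; b(10) = 12; b(11) = 18; b(12) = 9; b(13) = 6; b(14) = 15; b(15) = 0; b(16) = 15; b(17) = 15; b(18) = 9.
The sequence repeats with period 16.
(3909 - 1) mod 16 = 4, so b(3909) = b(5) = 15.

15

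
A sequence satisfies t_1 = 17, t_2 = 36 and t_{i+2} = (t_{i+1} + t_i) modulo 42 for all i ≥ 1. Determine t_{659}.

t_1 = 17; t_2 = 36; t_3 = 11; t_4 = 5; t_5 = 16; t_6 = 21; t_7 = 37; t_8 = 16; t_9 = 11; t_{10} = 27; t_{11} = 38; t_{12} = 23; t_{13} = 19; t_{14} = 0; t_{15} = 19; t_{16} = 19; t_{17} = 38; t_{18} = 15; t_{19} = 11; t_{20} = 26; t_{21} = 37; t_{22} = 21; t_{23} = 16; t_{24} = 37; t_{25} = 11; t_{26} = 6; t_{27} = 17; t_{28} = 23; t_{29} = 40; t_{30} = 21; t_{31} = 19; t_{32} = 40; t_{33} = 17; t_{34} = 15; t_{35} = 32; t_{36} = 5; t_{37} = 37; t_{38} = 0; t_{39} = 37; t_{40} = 37; t_{41} = 32; t_{42} = 27; t_{43} = 17; t_{44} = 2; t_{45} = 19; t_{46} = 21; t_{47} = 40; t_{48} = 19; t_{49} = 17; t_{50} = 36.
Since (t_{49}, t_{50}) = (t_1, t_2) = (17, 36) (two consecutive terms determine the rest), the sequence is periodic with period 48.
(659 - 1) mod 48 = 34, so t_{659} = t_{35} = 32.

32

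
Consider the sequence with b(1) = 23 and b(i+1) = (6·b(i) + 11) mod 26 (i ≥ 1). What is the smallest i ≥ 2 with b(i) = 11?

b(1) = 23,  b(2) = 19,  b(3) = 21,  b(4) = 7,  b(5) = 1,  b(6) = 17,  b(7) = 9,  b(8) = 13,  b(9) = 11,  b(10) = 25,  b(11) = 5,  b(12) = 15,  b(13) = 23.
The sequence repeats with period 12.
The value 11 first appears (with i ≥ 2) at b(9).

9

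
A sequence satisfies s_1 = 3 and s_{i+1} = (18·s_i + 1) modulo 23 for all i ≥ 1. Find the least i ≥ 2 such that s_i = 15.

s_1 = 3,  s_2 = 9,  s_3 = 2,  s_4 = 14,  s_5 = 0,  s_6 = 1,  s_7 = 19,  s_8 = 21,  s_9 = 11,  s_{10} = 15,  s_{11} = 18,  s_{12} = 3.
The sequence repeats with period 11.
The value 15 first appears (with i ≥ 2) at s_{10}.

10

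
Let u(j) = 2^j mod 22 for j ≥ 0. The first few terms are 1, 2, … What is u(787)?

Computing terms: u(0) = 1, u(1) = 2, u(2) = 4, u(3) = 8, u(4) = 16, u(5) = 10, u(6) = 20, u(7) = 18, u(8) = 14, u(9) = 6, u(10) = 12, u(11) = 2.
Since u(11) = u(1) = 2, the sequence is eventually periodic: after a pre-period of length 1 it cycles with period 10.
For j ≥ 1, u(j) depends only on (j - 1) mod 10. (787 - 1) mod 10 = 6, so u(787) = u(7) = 18.

18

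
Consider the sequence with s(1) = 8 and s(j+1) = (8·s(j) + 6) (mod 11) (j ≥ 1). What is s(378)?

9

Listing terms: s(1) = 8, s(2) = 4, s(3) = 5, s(4) = 2, s(5) = 0, s(6) = 6, s(7) = 10, s(8) = 9, s(9) = 1, s(10) = 3, s(11) = 8.
The sequence repeats with period 10.
So s(378) = s(1 + ((378-1) mod 10)) = s(8) = 9.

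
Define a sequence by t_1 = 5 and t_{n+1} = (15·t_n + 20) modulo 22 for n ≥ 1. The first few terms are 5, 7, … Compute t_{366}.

5

Computing terms: t_1 = 5,  t_2 = 7,  t_3 = 15,  t_4 = 3,  t_5 = 21,  t_6 = 5.
Since t_6 = t_1 = 5, the sequence is periodic with period 5.
So t_{366} = t_{1 + ((366-1) mod 5)} = t_1 = 5.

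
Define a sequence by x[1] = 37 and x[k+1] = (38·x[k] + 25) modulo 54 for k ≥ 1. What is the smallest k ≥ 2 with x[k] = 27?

2

Computing terms: x[1] = 37,  x[2] = 27,  x[3] = 25,  x[4] = 3,  x[5] = 31,  x[6] = 15,  x[7] = 1,  x[8] = 9,  x[9] = 43,  x[10] = 39,  x[11] = 49,  x[12] = 51,  x[13] = 19,  x[14] = 45,  x[15] = 7,  x[16] = 21,  x[17] = 13,  x[18] = 33,  x[19] = 37.
Since x[19] = x[1] = 37, the sequence is periodic with period 18.
The value 27 first appears (with k ≥ 2) at x[2].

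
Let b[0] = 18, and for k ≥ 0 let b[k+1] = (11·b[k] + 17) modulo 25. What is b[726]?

15

Listing terms: b[0] = 18, b[1] = 15, b[2] = 7, b[3] = 19, b[4] = 1, b[5] = 3, b[6] = 0, b[7] = 17, b[8] = 4, b[9] = 11, b[10] = 13, b[11] = 10, b[12] = 2, b[13] = 14, b[14] = 21, b[15] = 23, b[16] = 20, b[17] = 12, b[18] = 24, b[19] = 6, b[20] = 8, b[21] = 5, b[22] = 22, b[23] = 9, b[24] = 16, b[25] = 18.
The sequence repeats with period 25.
(726 - 0) mod 25 = 1, so b[726] = b[1] = 15.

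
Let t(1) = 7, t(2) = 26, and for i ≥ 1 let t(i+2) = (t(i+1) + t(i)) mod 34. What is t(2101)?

15

Listing terms: t(1) = 7; t(2) = 26; t(3) = 33; t(4) = 25; t(5) = 24; t(6) = 15; t(7) = 5; t(8) = 20; t(9) = 25; t(10) = 11; t(11) = 2; t(12) = 13; t(13) = 15; t(14) = 28; t(15) = 9; t(16) = 3; t(17) = 12; t(18) = 15; t(19) = 27; t(20) = 8; t(21) = 1; t(22) = 9; t(23) = 10; t(24) = 19; t(25) = 29; t(26) = 14; t(27) = 9; t(28) = 23; t(29) = 32; t(30) = 21; t(31) = 19; t(32) = 6; t(33) = 25; t(34) = 31; t(35) = 22; t(36) = 19; t(37) = 7; t(38) = 26.
Since (t(37), t(38)) = (t(1), t(2)) = (7, 26) (two consecutive terms determine the rest), the sequence is periodic with period 36.
(2101 - 1) mod 36 = 12, so t(2101) = t(13) = 15.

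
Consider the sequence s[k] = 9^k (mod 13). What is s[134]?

We have s[0] = 1; s[1] = 9; s[2] = 3; s[3] = 1.
The sequence repeats with period 3.
So s[134] = s[0 + ((134-0) mod 3)] = s[2] = 3.

3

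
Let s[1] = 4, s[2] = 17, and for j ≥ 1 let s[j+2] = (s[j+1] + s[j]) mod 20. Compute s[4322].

We have s[1] = 4,  s[2] = 17,  s[3] = 1,  s[4] = 18,  s[5] = 19,  s[6] = 17,  s[7] = 16,  s[8] = 13,  s[9] = 9,  s[10] = 2,  s[11] = 11,  s[12] = 13,  s[13] = 4,  s[14] = 17.
Since (s[13], s[14]) = (s[1], s[2]) = (4, 17) (two consecutive terms determine the rest), the sequence is periodic with period 12.
(4322 - 1) mod 12 = 1, so s[4322] = s[2] = 17.

17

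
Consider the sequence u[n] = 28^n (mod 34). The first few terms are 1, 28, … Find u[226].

2

Computing terms: u[0] = 1; u[1] = 28; u[2] = 2; u[3] = 22; u[4] = 4; u[5] = 10; u[6] = 8; u[7] = 20; u[8] = 16; u[9] = 6; u[10] = 32; u[11] = 12; u[12] = 30; u[13] = 24; u[14] = 26; u[15] = 14; u[16] = 18; u[17] = 28.
Since u[17] = u[1] = 28, the sequence is eventually periodic: after a pre-period of length 1 it cycles with period 16.
For n ≥ 1, u[n] depends only on (n - 1) mod 16. (226 - 1) mod 16 = 1, so u[226] = u[2] = 2.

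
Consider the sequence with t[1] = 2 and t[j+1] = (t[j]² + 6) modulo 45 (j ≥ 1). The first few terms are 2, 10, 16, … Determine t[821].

25

Listing terms: t[1] = 2, t[2] = 10, t[3] = 16, t[4] = 37, t[5] = 25, t[6] = 1, t[7] = 7, t[8] = 10.
Since t[8] = t[2] = 10, the sequence is eventually periodic: after a pre-period of length 1 it cycles with period 6.
For j ≥ 2, t[j] depends only on (j - 2) mod 6. (821 - 2) mod 6 = 3, so t[821] = t[5] = 25.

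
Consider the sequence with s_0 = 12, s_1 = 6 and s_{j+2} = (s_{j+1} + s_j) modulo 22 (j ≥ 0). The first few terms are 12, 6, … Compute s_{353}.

2

Listing terms: s_0 = 12,  s_1 = 6,  s_2 = 18,  s_3 = 2,  s_4 = 20,  s_5 = 0,  s_6 = 20,  s_7 = 20,  s_8 = 18,  s_9 = 16,  s_{10} = 12,  s_{11} = 6.
Since (s_{10}, s_{11}) = (s_0, s_1) = (12, 6) (two consecutive terms determine the rest), the sequence is periodic with period 10.
(353 - 0) mod 10 = 3, so s_{353} = s_3 = 2.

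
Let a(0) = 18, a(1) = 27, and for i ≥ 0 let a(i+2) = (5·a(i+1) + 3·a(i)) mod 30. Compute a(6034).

a(0) = 18, a(1) = 27, a(2) = 9, a(3) = 6, a(4) = 27, a(5) = 3, a(6) = 6, a(7) = 9, a(8) = 3, a(9) = 12, a(10) = 9, a(11) = 21, a(12) = 12, a(13) = 3, a(14) = 21, a(15) = 24, a(16) = 3, a(17) = 27, a(18) = 24, a(19) = 21, a(20) = 27, a(21) = 18, a(22) = 21, a(23) = 9, a(24) = 18, a(25) = 27.
The sequence repeats with period 24.
(6034 - 0) mod 24 = 10, so a(6034) = a(10) = 9.

9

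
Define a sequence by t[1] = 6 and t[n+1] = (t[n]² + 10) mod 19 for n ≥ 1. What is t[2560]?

t[1] = 6; t[2] = 8; t[3] = 17; t[4] = 14; t[5] = 16; t[6] = 0; t[7] = 10; t[8] = 15; t[9] = 7; t[10] = 2; t[11] = 14.
Since t[11] = t[4] = 14, the sequence is eventually periodic: after a pre-period of length 3 it cycles with period 7.
For n ≥ 4, t[n] depends only on (n - 4) mod 7. (2560 - 4) mod 7 = 1, so t[2560] = t[5] = 16.

16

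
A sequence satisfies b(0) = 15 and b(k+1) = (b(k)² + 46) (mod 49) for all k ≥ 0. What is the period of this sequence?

b(0) = 15; b(1) = 26; b(2) = 36; b(3) = 19; b(4) = 15.
The sequence repeats with period 4.

4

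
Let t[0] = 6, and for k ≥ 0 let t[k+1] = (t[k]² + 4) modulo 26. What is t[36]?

20

Computing terms: t[0] = 6, t[1] = 14, t[2] = 18, t[3] = 16, t[4] = 0, t[5] = 4, t[6] = 20, t[7] = 14.
Since t[7] = t[1] = 14, the sequence is eventually periodic: after a pre-period of length 1 it cycles with period 6.
For k ≥ 1, t[k] depends only on (k - 1) mod 6. (36 - 1) mod 6 = 5, so t[36] = t[6] = 20.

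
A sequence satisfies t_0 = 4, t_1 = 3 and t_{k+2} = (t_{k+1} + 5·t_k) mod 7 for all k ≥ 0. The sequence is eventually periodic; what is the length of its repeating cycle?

Computing terms: t_0 = 4,  t_1 = 3,  t_2 = 2,  t_3 = 3,  t_4 = 6,  t_5 = 0,  t_6 = 2,  t_7 = 2,  t_8 = 5,  t_9 = 1,  t_{10} = 5,  t_{11} = 3,  t_{12} = 0,  t_{13} = 1,  t_{14} = 1,  t_{15} = 6,  t_{16} = 4,  t_{17} = 6,  t_{18} = 5,  t_{19} = 0,  t_{20} = 4,  t_{21} = 4,  t_{22} = 3.
The sequence repeats with period 21.

21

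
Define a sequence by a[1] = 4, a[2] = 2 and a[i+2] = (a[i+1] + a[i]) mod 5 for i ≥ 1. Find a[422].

2

Listing terms: a[1] = 4, a[2] = 2, a[3] = 1, a[4] = 3, a[5] = 4, a[6] = 2.
The sequence repeats with period 4.
(422 - 1) mod 4 = 1, so a[422] = a[2] = 2.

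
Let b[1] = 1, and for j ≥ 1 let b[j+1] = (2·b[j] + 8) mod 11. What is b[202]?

Listing terms: b[1] = 1; b[2] = 10; b[3] = 6; b[4] = 9; b[5] = 4; b[6] = 5; b[7] = 7; b[8] = 0; b[9] = 8; b[10] = 2; b[11] = 1.
Since b[11] = b[1] = 1, the sequence is periodic with period 10.
So b[202] = b[1 + ((202-1) mod 10)] = b[2] = 10.

10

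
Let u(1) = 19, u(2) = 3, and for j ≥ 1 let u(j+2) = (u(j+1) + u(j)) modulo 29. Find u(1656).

We have u(1) = 19,  u(2) = 3,  u(3) = 22,  u(4) = 25,  u(5) = 18,  u(6) = 14,  u(7) = 3,  u(8) = 17,  u(9) = 20,  u(10) = 8,  u(11) = 28,  u(12) = 7,  u(13) = 6,  u(14) = 13,  u(15) = 19,  u(16) = 3.
The sequence repeats with period 14.
(1656 - 1) mod 14 = 3, so u(1656) = u(4) = 25.

25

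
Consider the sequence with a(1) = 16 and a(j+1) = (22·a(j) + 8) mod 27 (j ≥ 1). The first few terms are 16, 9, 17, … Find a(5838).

14

a(1) = 16, a(2) = 9, a(3) = 17, a(4) = 4, a(5) = 15, a(6) = 14, a(7) = 19, a(8) = 21, a(9) = 11, a(10) = 7, a(11) = 0, a(12) = 8, a(13) = 22, a(14) = 6, a(15) = 5, a(16) = 10, a(17) = 12, a(18) = 2, a(19) = 25, a(20) = 18, a(21) = 26, a(22) = 13, a(23) = 24, a(24) = 23, a(25) = 1, a(26) = 3, a(27) = 20, a(28) = 16.
Since a(28) = a(1) = 16, the sequence is periodic with period 27.
So a(5838) = a(1 + ((5838-1) mod 27)) = a(6) = 14.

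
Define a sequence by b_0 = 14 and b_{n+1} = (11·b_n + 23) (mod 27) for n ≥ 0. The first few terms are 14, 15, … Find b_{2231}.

9

Listing terms: b_0 = 14, b_1 = 15, b_2 = 26, b_3 = 12, b_4 = 20, b_5 = 0, b_6 = 23, b_7 = 6, b_8 = 8, b_9 = 3, b_{10} = 2, b_{11} = 18, b_{12} = 5, b_{13} = 24, b_{14} = 17, b_{15} = 21, b_{16} = 11, b_{17} = 9, b_{18} = 14.
The sequence repeats with period 18.
(2231 - 0) mod 18 = 17, so b_{2231} = b_{17} = 9.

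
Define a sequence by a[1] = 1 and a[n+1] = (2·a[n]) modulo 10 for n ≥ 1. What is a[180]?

We have a[1] = 1; a[2] = 2; a[3] = 4; a[4] = 8; a[5] = 6; a[6] = 2.
Since a[6] = a[2] = 2, the sequence is eventually periodic: after a pre-period of length 1 it cycles with period 4.
For n ≥ 2, a[n] depends only on (n - 2) mod 4. (180 - 2) mod 4 = 2, so a[180] = a[4] = 8.

8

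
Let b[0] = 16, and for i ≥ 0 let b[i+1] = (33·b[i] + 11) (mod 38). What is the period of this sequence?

18

We have b[0] = 16; b[1] = 7; b[2] = 14; b[3] = 17; b[4] = 2; b[5] = 1; b[6] = 6; b[7] = 19; b[8] = 30; b[9] = 13; b[10] = 22; b[11] = 15; b[12] = 12; b[13] = 27; b[14] = 28; b[15] = 23; b[16] = 10; b[17] = 37; b[18] = 16.
Since b[18] = b[0] = 16, the sequence is periodic with period 18.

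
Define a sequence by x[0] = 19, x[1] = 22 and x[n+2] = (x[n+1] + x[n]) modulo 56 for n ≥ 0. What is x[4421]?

55

x[0] = 19, x[1] = 22, x[2] = 41, x[3] = 7, x[4] = 48, x[5] = 55, x[6] = 47, x[7] = 46, x[8] = 37, x[9] = 27, x[10] = 8, x[11] = 35, x[12] = 43, x[13] = 22, x[14] = 9, x[15] = 31, x[16] = 40, x[17] = 15, x[18] = 55, x[19] = 14, x[20] = 13, x[21] = 27, x[22] = 40, x[23] = 11, x[24] = 51, x[25] = 6, x[26] = 1, x[27] = 7, x[28] = 8, x[29] = 15, x[30] = 23, x[31] = 38, x[32] = 5, x[33] = 43, x[34] = 48, x[35] = 35, x[36] = 27, x[37] = 6, x[38] = 33, x[39] = 39, x[40] = 16, x[41] = 55, x[42] = 15, x[43] = 14, x[44] = 29, x[45] = 43, x[46] = 16, x[47] = 3, x[48] = 19, x[49] = 22.
The sequence repeats with period 48.
So x[4421] = x[0 + ((4421-0) mod 48)] = x[5] = 55.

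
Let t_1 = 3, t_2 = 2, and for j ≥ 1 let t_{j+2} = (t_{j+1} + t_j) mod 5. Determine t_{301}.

3

We have t_1 = 3; t_2 = 2; t_3 = 0; t_4 = 2; t_5 = 2; t_6 = 4; t_7 = 1; t_8 = 0; t_9 = 1; t_{10} = 1; t_{11} = 2; t_{12} = 3; t_{13} = 0; t_{14} = 3; t_{15} = 3; t_{16} = 1; t_{17} = 4; t_{18} = 0; t_{19} = 4; t_{20} = 4; t_{21} = 3; t_{22} = 2.
The sequence repeats with period 20.
(301 - 1) mod 20 = 0, so t_{301} = t_1 = 3.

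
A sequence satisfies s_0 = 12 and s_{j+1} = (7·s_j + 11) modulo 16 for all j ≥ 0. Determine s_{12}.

12

Computing terms: s_0 = 12, s_1 = 15, s_2 = 4, s_3 = 7, s_4 = 12.
The sequence repeats with period 4.
So s_{12} = s_{0 + ((12-0) mod 4)} = s_0 = 12.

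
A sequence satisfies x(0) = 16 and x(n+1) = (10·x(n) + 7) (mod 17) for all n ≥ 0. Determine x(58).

We have x(0) = 16, x(1) = 14, x(2) = 11, x(3) = 15, x(4) = 4, x(5) = 13, x(6) = 1, x(7) = 0, x(8) = 7, x(9) = 9, x(10) = 12, x(11) = 8, x(12) = 2, x(13) = 10, x(14) = 5, x(15) = 6, x(16) = 16.
Since x(16) = x(0) = 16, the sequence is periodic with period 16.
(58 - 0) mod 16 = 10, so x(58) = x(10) = 12.

12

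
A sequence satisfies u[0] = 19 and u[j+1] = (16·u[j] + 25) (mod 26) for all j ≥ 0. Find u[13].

17

We have u[0] = 19, u[1] = 17, u[2] = 11, u[3] = 19.
Since u[3] = u[0] = 19, the sequence is periodic with period 3.
So u[13] = u[0 + ((13-0) mod 3)] = u[1] = 17.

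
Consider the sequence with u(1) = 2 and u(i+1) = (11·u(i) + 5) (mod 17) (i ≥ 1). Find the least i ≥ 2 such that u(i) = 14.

9

Computing terms: u(1) = 2, u(2) = 10, u(3) = 13, u(4) = 12, u(5) = 1, u(6) = 16, u(7) = 11, u(8) = 7, u(9) = 14, u(10) = 6, u(11) = 3, u(12) = 4, u(13) = 15, u(14) = 0, u(15) = 5, u(16) = 9, u(17) = 2.
Since u(17) = u(1) = 2, the sequence is periodic with period 16.
The value 14 first appears (with i ≥ 2) at u(9).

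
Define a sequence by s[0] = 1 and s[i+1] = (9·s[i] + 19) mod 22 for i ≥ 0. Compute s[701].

s[0] = 1, s[1] = 6, s[2] = 7, s[3] = 16, s[4] = 9, s[5] = 12, s[6] = 17, s[7] = 18, s[8] = 5, s[9] = 20, s[10] = 1.
The sequence repeats with period 10.
(701 - 0) mod 10 = 1, so s[701] = s[1] = 6.

6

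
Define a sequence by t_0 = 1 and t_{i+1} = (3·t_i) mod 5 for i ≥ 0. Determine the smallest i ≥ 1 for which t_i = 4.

Computing terms: t_0 = 1, t_1 = 3, t_2 = 4, t_3 = 2, t_4 = 1.
Since t_4 = t_0 = 1, the sequence is periodic with period 4.
The value 4 first appears (with i ≥ 1) at t_2.

2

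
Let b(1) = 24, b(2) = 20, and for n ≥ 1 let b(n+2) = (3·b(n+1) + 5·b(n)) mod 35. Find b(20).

20

Listing terms: b(1) = 24; b(2) = 20; b(3) = 5; b(4) = 10; b(5) = 20; b(6) = 5.
Since (b(5), b(6)) = (b(2), b(3)) = (20, 5) (two consecutive terms determine the rest), the sequence is eventually periodic: after a pre-period of length 1 it cycles with period 3.
For n ≥ 2, b(n) depends only on (n - 2) mod 3. (20 - 2) mod 3 = 0, so b(20) = b(2) = 20.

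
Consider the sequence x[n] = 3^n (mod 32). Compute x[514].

9

Listing terms: x[1] = 3,  x[2] = 9,  x[3] = 27,  x[4] = 17,  x[5] = 19,  x[6] = 25,  x[7] = 11,  x[8] = 1,  x[9] = 3.
Since x[9] = x[1] = 3, the sequence is periodic with period 8.
So x[514] = x[1 + ((514-1) mod 8)] = x[2] = 9.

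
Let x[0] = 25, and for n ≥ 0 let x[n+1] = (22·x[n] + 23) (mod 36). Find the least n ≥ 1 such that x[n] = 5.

Computing terms: x[0] = 25; x[1] = 33; x[2] = 29; x[3] = 13; x[4] = 21; x[5] = 17; x[6] = 1; x[7] = 9; x[8] = 5; x[9] = 25.
The sequence repeats with period 9.
The value 5 first appears (with n ≥ 1) at x[8].

8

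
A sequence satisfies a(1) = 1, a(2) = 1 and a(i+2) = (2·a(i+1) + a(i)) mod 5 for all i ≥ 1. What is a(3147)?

Listing terms: a(1) = 1, a(2) = 1, a(3) = 3, a(4) = 2, a(5) = 2, a(6) = 1, a(7) = 4, a(8) = 4, a(9) = 2, a(10) = 3, a(11) = 3, a(12) = 4, a(13) = 1, a(14) = 1.
The sequence repeats with period 12.
(3147 - 1) mod 12 = 2, so a(3147) = a(3) = 3.

3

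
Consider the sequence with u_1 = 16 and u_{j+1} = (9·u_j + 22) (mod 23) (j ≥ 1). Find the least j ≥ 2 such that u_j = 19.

7

Listing terms: u_1 = 16; u_2 = 5; u_3 = 21; u_4 = 4; u_5 = 12; u_6 = 15; u_7 = 19; u_8 = 9; u_9 = 11; u_{10} = 6; u_{11} = 7; u_{12} = 16.
Since u_{12} = u_1 = 16, the sequence is periodic with period 11.
The value 19 first appears (with j ≥ 2) at u_7.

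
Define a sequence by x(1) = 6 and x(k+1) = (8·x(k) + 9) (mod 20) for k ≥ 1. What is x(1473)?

1

We have x(1) = 6; x(2) = 17; x(3) = 5; x(4) = 9; x(5) = 1; x(6) = 17.
Since x(6) = x(2) = 17, the sequence is eventually periodic: after a pre-period of length 1 it cycles with period 4.
For k ≥ 2, x(k) depends only on (k - 2) mod 4. (1473 - 2) mod 4 = 3, so x(1473) = x(5) = 1.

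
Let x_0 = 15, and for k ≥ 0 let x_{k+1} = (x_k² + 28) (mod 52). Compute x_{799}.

29

Listing terms: x_0 = 15,  x_1 = 45,  x_2 = 25,  x_3 = 29,  x_4 = 37,  x_5 = 45.
Since x_5 = x_1 = 45, the sequence is eventually periodic: after a pre-period of length 1 it cycles with period 4.
For k ≥ 1, x_k depends only on (k - 1) mod 4. (799 - 1) mod 4 = 2, so x_{799} = x_3 = 29.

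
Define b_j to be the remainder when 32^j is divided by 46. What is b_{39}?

26

Listing terms: b_0 = 1; b_1 = 32; b_2 = 12; b_3 = 16; b_4 = 6; b_5 = 8; b_6 = 26; b_7 = 4; b_8 = 36; b_9 = 2; b_{10} = 18; b_{11} = 24; b_{12} = 32.
Since b_{12} = b_1 = 32, the sequence is eventually periodic: after a pre-period of length 1 it cycles with period 11.
For j ≥ 1, b_j depends only on (j - 1) mod 11. (39 - 1) mod 11 = 5, so b_{39} = b_6 = 26.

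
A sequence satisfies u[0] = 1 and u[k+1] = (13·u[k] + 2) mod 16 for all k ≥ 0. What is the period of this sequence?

8

Listing terms: u[0] = 1; u[1] = 15; u[2] = 5; u[3] = 3; u[4] = 9; u[5] = 7; u[6] = 13; u[7] = 11; u[8] = 1.
The sequence repeats with period 8.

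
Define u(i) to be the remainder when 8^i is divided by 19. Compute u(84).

1

We have u(1) = 8, u(2) = 7, u(3) = 18, u(4) = 11, u(5) = 12, u(6) = 1, u(7) = 8.
Since u(7) = u(1) = 8, the sequence is periodic with period 6.
(84 - 1) mod 6 = 5, so u(84) = u(6) = 1.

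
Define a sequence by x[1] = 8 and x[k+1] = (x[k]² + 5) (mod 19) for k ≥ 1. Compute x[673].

We have x[1] = 8, x[2] = 12, x[3] = 16, x[4] = 14, x[5] = 11, x[6] = 12.
Since x[6] = x[2] = 12, the sequence is eventually periodic: after a pre-period of length 1 it cycles with period 4.
For k ≥ 2, x[k] depends only on (k - 2) mod 4. (673 - 2) mod 4 = 3, so x[673] = x[5] = 11.

11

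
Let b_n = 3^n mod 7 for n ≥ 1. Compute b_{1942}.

Listing terms: b_1 = 3,  b_2 = 2,  b_3 = 6,  b_4 = 4,  b_5 = 5,  b_6 = 1,  b_7 = 3.
The sequence repeats with period 6.
(1942 - 1) mod 6 = 3, so b_{1942} = b_4 = 4.

4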